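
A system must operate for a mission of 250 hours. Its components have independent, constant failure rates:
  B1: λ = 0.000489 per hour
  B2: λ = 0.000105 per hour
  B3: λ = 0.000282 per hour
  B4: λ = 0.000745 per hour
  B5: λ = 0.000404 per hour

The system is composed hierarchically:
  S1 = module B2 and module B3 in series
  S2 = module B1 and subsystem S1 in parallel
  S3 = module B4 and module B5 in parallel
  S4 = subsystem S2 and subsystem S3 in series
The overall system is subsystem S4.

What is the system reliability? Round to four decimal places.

R(B1) = exp(−0.000489 × 250) = 0.884927
R(B2) = exp(−0.000105 × 250) = 0.974092
R(B3) = exp(−0.000282 × 250) = 0.931928
R(B4) = exp(−0.000745 × 250) = 0.830066
R(B5) = exp(−0.000404 × 250) = 0.903933
Series (B2 and B3): 0.974092 × 0.931928 = 0.907784
Parallel (B1 and [0.907784]): 1 − (1 − 0.884927)(1 − 0.907784) = 0.989388
Parallel (B4 and B5): 1 − (1 − 0.830066)(1 − 0.903933) = 0.983675
Series ([0.989388] and [0.983675]): 0.989388 × 0.983675 = 0.9732

0.9732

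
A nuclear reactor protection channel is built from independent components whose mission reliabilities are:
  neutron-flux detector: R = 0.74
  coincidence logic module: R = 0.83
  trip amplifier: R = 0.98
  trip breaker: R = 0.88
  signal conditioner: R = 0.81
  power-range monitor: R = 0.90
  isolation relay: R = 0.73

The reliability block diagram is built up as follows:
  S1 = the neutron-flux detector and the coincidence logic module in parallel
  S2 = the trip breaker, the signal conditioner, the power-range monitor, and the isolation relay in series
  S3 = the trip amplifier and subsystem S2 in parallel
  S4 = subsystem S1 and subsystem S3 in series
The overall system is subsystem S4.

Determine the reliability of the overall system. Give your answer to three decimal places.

Parallel (neutron-flux detector and coincidence logic module): 1 − (1 − 0.74000)(1 − 0.83000) = 0.95580
Series (trip breaker, signal conditioner, power-range monitor, and isolation relay): 0.88000 × 0.81000 × 0.90000 × 0.73000 = 0.46831
Parallel (trip amplifier and [0.46831]): 1 − (1 − 0.98000)(1 − 0.46831) = 0.98937
Series ([0.95580] and [0.98937]): 0.95580 × 0.98937 = 0.946

0.946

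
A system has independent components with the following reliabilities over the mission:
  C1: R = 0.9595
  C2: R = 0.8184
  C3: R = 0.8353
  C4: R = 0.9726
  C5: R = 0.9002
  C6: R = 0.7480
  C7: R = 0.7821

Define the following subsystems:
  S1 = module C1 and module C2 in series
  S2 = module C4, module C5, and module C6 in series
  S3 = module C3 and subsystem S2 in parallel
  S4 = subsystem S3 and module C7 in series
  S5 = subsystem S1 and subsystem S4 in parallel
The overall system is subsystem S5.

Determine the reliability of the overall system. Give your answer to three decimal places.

Series (C1 and C2): 0.95950 × 0.81840 = 0.78525
Series (C4, C5, and C6): 0.97260 × 0.90020 × 0.74800 = 0.65490
Parallel (C3 and [0.65490]): 1 − (1 − 0.83530)(1 − 0.65490) = 0.94316
Series ([0.94316] and C7): 0.94316 × 0.78210 = 0.73765
Parallel ([0.78525] and [0.73765]): 1 − (1 − 0.78525)(1 − 0.73765) = 0.944

0.944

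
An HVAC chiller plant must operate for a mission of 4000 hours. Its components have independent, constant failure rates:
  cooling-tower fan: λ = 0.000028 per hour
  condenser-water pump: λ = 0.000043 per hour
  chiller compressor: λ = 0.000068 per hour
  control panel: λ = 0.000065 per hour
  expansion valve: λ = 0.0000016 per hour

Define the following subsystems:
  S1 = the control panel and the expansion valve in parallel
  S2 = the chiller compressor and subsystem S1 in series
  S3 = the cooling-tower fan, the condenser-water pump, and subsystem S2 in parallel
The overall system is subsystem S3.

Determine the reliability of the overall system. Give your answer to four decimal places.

0.9960

R(cooling-tower fan) = exp(−0.000028 × 4000) = 0.894044
R(condenser-water pump) = exp(−0.000043 × 4000) = 0.841979
R(chiller compressor) = exp(−0.000068 × 4000) = 0.761854
R(control panel) = exp(−0.000065 × 4000) = 0.771052
R(expansion valve) = exp(−0.0000016 × 4000) = 0.993620
Parallel (control panel and expansion valve): 1 − (1 − 0.771052)(1 − 0.993620) = 0.998539
Series (chiller compressor and [0.998539]): 0.761854 × 0.998539 = 0.760741
Parallel (cooling-tower fan, condenser-water pump, and [0.760741]): 1 − (1 − 0.894044)(1 − 0.841979)(1 − 0.760741) = 0.9960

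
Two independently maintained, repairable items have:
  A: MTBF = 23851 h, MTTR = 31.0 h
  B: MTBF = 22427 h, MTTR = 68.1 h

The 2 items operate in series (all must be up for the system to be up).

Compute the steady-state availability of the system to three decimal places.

A(A) = MTBF/(MTBF+MTTR) = 23851/(23851+31.0) = 0.998702
A(B) = MTBF/(MTBF+MTTR) = 22427/(22427+68.1) = 0.996973
Series availability: 0.998702 × 0.996973 = 0.996

0.996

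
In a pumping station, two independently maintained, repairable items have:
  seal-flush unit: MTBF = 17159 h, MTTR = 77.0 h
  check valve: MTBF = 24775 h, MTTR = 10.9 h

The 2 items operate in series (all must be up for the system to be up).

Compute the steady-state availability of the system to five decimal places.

0.99509

A(seal-flush unit) = MTBF/(MTBF+MTTR) = 17159/(17159+77.0) = 0.995533
A(check valve) = MTBF/(MTBF+MTTR) = 24775/(24775+10.9) = 0.999560
Series availability: 0.995533 × 0.999560 = 0.99509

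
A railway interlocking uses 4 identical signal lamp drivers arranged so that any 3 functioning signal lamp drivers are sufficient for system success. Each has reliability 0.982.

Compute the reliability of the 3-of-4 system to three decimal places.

0.998

R = Σ_{i=3}^{4} C(4,i) p^i (1−p)^{4−i} with p = 0.982
C(4,3)·0.982^3·0.018^1 = 0.06818
C(4,4)·0.982^4·0.018^0 = 0.92992
Sum = 0.998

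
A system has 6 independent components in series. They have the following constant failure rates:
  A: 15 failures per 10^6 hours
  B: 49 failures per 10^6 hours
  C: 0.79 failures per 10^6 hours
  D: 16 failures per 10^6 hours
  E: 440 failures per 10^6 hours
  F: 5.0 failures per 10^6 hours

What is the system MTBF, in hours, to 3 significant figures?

Series of exponential components: λ_sys = Σ λ_i
λ_sys = 0.000015 + 0.000049 + 0.00000079 + 0.000016 + 0.00044 + 0.0000050 = 5.2579e-04 /h
MTBF = 1 / λ_sys = 1900 h

1900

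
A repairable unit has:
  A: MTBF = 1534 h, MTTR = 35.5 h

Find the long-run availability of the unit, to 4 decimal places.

0.9774

A(A) = MTBF/(MTBF+MTTR) = 1534/(1534+35.5) = 0.9774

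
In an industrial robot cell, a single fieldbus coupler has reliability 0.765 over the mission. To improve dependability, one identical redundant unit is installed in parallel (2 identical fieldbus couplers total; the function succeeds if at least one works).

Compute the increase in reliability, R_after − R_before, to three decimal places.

0.180

R_before = 0.765
R_after = 1 − (1 − 0.765)^2 = 0.945
ΔR = 0.945 − 0.765 = 0.180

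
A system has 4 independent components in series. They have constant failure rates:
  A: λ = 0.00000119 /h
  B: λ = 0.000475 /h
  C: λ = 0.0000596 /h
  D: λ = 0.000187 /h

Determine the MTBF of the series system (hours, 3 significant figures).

1380

Series of exponential components: λ_sys = Σ λ_i
λ_sys = 0.00000119 + 0.000475 + 0.0000596 + 0.000187 = 7.2279e-04 /h
MTBF = 1 / λ_sys = 1380 h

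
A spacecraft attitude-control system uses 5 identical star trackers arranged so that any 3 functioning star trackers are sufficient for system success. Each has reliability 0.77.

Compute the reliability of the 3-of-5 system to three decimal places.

R = Σ_{i=3}^{5} C(5,i) p^i (1−p)^{5−i} with p = 0.77
C(5,3)·0.77^3·0.23^2 = 0.24151
C(5,4)·0.77^4·0.23^1 = 0.40426
C(5,5)·0.77^5·0.23^0 = 0.27068
Sum = 0.916

0.916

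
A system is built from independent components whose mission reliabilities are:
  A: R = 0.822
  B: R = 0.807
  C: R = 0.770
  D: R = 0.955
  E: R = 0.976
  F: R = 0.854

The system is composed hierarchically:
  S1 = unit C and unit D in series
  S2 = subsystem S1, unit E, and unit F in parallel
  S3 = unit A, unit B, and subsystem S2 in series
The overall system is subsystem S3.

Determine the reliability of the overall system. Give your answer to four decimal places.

Series (C and D): 0.770000 × 0.955000 = 0.735350
Parallel ([0.735350], E, and F): 1 − (1 − 0.735350)(1 − 0.976000)(1 − 0.854000) = 0.999073
Series (A, B, and [0.999073]): 0.822000 × 0.807000 × 0.999073 = 0.6627

0.6627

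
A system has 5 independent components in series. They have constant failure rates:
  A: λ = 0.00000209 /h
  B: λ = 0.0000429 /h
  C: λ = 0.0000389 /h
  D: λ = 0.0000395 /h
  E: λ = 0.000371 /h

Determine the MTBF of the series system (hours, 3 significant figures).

2020

Series of exponential components: λ_sys = Σ λ_i
λ_sys = 0.00000209 + 0.0000429 + 0.0000389 + 0.0000395 + 0.000371 = 4.9439e-04 /h
MTBF = 1 / λ_sys = 2020 h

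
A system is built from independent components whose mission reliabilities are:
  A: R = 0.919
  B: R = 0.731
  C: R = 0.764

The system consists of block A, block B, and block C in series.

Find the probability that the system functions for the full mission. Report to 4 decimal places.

Series (A, B, and C): 0.919000 × 0.731000 × 0.764000 = 0.5132

0.5132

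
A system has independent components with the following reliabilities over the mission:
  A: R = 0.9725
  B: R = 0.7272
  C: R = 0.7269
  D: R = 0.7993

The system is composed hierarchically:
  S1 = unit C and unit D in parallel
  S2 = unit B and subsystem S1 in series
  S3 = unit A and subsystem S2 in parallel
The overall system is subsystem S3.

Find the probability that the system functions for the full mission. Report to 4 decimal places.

0.9914

Parallel (C and D): 1 − (1 − 0.726900)(1 − 0.799300) = 0.945189
Series (B and [0.945189]): 0.727200 × 0.945189 = 0.687341
Parallel (A and [0.687341]): 1 − (1 − 0.972500)(1 − 0.687341) = 0.9914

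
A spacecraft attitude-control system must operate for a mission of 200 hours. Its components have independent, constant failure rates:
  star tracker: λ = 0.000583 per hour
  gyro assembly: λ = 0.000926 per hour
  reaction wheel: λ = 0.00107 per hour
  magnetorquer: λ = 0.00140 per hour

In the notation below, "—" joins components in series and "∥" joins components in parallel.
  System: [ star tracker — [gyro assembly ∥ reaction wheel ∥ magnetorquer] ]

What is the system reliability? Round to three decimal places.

0.883

R(star tracker) = exp(−0.000583 × 200) = 0.88994
R(gyro assembly) = exp(−0.000926 × 200) = 0.83094
R(reaction wheel) = exp(−0.00107 × 200) = 0.80735
R(magnetorquer) = exp(−0.00140 × 200) = 0.75578
Parallel (gyro assembly, reaction wheel, and magnetorquer): 1 − (1 − 0.83094)(1 − 0.80735)(1 − 0.75578) = 0.99205
Series (star tracker and [0.99205]): 0.88994 × 0.99205 = 0.883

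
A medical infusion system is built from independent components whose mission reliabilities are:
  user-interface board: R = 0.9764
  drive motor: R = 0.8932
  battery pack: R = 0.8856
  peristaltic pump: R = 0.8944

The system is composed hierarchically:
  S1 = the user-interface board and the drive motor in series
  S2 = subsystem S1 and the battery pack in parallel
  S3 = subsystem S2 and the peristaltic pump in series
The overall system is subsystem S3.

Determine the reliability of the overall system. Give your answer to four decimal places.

0.8813

Series (user-interface board and drive motor): 0.976400 × 0.893200 = 0.872120
Parallel ([0.872120] and battery pack): 1 − (1 − 0.872120)(1 − 0.885600) = 0.985371
Series ([0.985371] and peristaltic pump): 0.985371 × 0.894400 = 0.8813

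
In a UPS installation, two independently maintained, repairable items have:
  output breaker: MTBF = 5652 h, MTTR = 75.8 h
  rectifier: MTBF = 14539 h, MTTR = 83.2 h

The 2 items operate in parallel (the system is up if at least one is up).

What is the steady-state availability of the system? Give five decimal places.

A(output breaker) = MTBF/(MTBF+MTTR) = 5652/(5652+75.8) = 0.986766
A(rectifier) = MTBF/(MTBF+MTTR) = 14539/(14539+83.2) = 0.994310
Parallel availability: 1 − (1 − 0.986766)(1 − 0.994310) = 0.99992

0.99992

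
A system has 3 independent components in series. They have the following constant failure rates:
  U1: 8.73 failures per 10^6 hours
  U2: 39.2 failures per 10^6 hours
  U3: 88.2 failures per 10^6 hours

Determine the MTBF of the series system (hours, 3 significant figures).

Series of exponential components: λ_sys = Σ λ_i
λ_sys = 0.00000873 + 0.0000392 + 0.0000882 = 1.3613e-04 /h
MTBF = 1 / λ_sys = 7350 h

7350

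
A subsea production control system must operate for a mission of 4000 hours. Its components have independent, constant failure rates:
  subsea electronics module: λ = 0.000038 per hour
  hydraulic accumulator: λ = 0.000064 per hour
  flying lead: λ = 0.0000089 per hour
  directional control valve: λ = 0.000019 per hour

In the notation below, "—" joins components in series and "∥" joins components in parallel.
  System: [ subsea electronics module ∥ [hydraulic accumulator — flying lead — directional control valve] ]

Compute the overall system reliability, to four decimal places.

R(subsea electronics module) = exp(−0.000038 × 4000) = 0.858988
R(hydraulic accumulator) = exp(−0.000064 × 4000) = 0.774142
R(flying lead) = exp(−0.0000089 × 4000) = 0.965026
R(directional control valve) = exp(−0.000019 × 4000) = 0.926816
Series (hydraulic accumulator, flying lead, and directional control valve): 0.774142 × 0.965026 × 0.926816 = 0.692394
Parallel (subsea electronics module and [0.692394]): 1 − (1 − 0.858988)(1 − 0.692394) = 0.9566

0.9566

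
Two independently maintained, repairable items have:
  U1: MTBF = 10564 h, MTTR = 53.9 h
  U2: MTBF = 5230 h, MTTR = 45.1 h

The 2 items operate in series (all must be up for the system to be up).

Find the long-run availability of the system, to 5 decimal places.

0.98642

A(U1) = MTBF/(MTBF+MTTR) = 10564/(10564+53.9) = 0.994924
A(U2) = MTBF/(MTBF+MTTR) = 5230/(5230+45.1) = 0.991450
Series availability: 0.994924 × 0.991450 = 0.98642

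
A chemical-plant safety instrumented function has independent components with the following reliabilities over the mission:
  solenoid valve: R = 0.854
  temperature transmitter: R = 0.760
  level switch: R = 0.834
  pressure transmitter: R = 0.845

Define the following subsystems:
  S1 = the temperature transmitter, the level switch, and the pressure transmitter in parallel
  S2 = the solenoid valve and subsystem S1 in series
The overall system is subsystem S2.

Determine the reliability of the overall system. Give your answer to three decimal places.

Parallel (temperature transmitter, level switch, and pressure transmitter): 1 − (1 − 0.76000)(1 − 0.83400)(1 − 0.84500) = 0.99382
Series (solenoid valve and [0.99382]): 0.85400 × 0.99382 = 0.849

0.849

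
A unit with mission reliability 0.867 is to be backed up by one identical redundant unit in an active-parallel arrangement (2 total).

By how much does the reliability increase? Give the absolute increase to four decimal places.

0.1153

R_before = 0.867
R_after = 1 − (1 − 0.867)^2 = 0.9823
ΔR = 0.9823 − 0.867 = 0.1153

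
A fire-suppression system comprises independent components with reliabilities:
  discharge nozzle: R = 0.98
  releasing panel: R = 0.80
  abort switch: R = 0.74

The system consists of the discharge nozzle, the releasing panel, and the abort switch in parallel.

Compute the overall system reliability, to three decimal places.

Parallel (discharge nozzle, releasing panel, and abort switch): 1 − (1 − 0.98000)(1 − 0.80000)(1 − 0.74000) = 0.999

0.999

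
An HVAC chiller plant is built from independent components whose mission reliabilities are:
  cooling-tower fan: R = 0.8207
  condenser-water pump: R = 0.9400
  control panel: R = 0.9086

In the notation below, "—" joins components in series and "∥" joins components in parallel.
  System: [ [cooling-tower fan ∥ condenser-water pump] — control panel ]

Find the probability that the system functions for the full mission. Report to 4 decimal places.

Parallel (cooling-tower fan and condenser-water pump): 1 − (1 − 0.820700)(1 − 0.940000) = 0.989242
Series ([0.989242] and control panel): 0.989242 × 0.908600 = 0.8988

0.8988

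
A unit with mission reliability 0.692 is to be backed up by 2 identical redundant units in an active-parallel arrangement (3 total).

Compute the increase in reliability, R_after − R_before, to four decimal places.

R_before = 0.692
R_after = 1 − (1 − 0.692)^3 = 0.9708
ΔR = 0.9708 − 0.692 = 0.2788

0.2788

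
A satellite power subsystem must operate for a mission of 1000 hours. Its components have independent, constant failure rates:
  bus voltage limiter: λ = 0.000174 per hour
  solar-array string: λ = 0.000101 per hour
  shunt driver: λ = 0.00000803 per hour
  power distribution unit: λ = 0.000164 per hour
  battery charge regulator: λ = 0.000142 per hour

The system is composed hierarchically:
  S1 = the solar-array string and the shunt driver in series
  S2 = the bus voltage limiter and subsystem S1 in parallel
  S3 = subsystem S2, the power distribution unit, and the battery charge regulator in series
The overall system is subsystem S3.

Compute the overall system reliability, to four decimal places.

0.7242

R(bus voltage limiter) = exp(−0.000174 × 1000) = 0.840297
R(solar-array string) = exp(−0.000101 × 1000) = 0.903933
R(shunt driver) = exp(−0.00000803 × 1000) = 0.992002
R(power distribution unit) = exp(−0.000164 × 1000) = 0.848742
R(battery charge regulator) = exp(−0.000142 × 1000) = 0.867621
Series (solar-array string and shunt driver): 0.903933 × 0.992002 = 0.896703
Parallel (bus voltage limiter and [0.896703]): 1 − (1 − 0.840297)(1 − 0.896703) = 0.983503
Series ([0.983503], power distribution unit, and battery charge regulator): 0.983503 × 0.848742 × 0.867621 = 0.7242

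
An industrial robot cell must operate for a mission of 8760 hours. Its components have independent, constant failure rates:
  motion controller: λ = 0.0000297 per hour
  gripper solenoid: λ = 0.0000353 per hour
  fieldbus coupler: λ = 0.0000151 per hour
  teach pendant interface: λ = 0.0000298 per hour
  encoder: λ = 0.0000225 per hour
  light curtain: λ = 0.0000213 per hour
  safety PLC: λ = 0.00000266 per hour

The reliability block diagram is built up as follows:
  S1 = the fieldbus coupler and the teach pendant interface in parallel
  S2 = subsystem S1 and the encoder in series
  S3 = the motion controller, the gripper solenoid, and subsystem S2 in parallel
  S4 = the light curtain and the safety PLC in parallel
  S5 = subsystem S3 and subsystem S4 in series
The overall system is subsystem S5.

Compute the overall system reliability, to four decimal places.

R(motion controller) = exp(−0.0000297 × 8760) = 0.770919
R(gripper solenoid) = exp(−0.0000353 × 8760) = 0.734013
R(fieldbus coupler) = exp(−0.0000151 × 8760) = 0.876099
R(teach pendant interface) = exp(−0.0000298 × 8760) = 0.770244
R(encoder) = exp(−0.0000225 × 8760) = 0.821109
R(light curtain) = exp(−0.0000213 × 8760) = 0.829786
R(safety PLC) = exp(−0.00000266 × 8760) = 0.976968
Parallel (fieldbus coupler and teach pendant interface): 1 − (1 − 0.876099)(1 − 0.770244) = 0.971533
Series ([0.971533] and encoder): 0.971533 × 0.821109 = 0.797734
Parallel (motion controller, gripper solenoid, and [0.797734]): 1 − (1 − 0.770919)(1 − 0.734013)(1 − 0.797734) = 0.987675
Parallel (light curtain and safety PLC): 1 − (1 − 0.829786)(1 − 0.976968) = 0.996080
Series ([0.987675] and [0.996080]): 0.987675 × 0.996080 = 0.9838

0.9838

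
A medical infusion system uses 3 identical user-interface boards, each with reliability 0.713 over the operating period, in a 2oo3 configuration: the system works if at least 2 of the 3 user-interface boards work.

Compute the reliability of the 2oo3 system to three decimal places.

0.800

R = Σ_{i=2}^{3} C(3,i) p^i (1−p)^{3−i} with p = 0.713
C(3,2)·0.713^2·0.287^1 = 0.43771
C(3,3)·0.713^3·0.287^0 = 0.36247
Sum = 0.800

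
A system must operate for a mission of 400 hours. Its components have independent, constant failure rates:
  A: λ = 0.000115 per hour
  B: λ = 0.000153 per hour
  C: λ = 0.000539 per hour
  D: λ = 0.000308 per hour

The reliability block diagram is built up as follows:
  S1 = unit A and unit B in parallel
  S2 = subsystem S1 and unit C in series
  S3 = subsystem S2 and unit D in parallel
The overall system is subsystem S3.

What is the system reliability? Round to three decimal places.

0.977

R(A) = exp(−0.000115 × 400) = 0.95504
R(B) = exp(−0.000153 × 400) = 0.94064
R(C) = exp(−0.000539 × 400) = 0.80606
R(D) = exp(−0.000308 × 400) = 0.88409
Parallel (A and B): 1 − (1 − 0.95504)(1 − 0.94064) = 0.99733
Series ([0.99733] and C): 0.99733 × 0.80606 = 0.80391
Parallel ([0.80391] and D): 1 − (1 − 0.80391)(1 − 0.88409) = 0.977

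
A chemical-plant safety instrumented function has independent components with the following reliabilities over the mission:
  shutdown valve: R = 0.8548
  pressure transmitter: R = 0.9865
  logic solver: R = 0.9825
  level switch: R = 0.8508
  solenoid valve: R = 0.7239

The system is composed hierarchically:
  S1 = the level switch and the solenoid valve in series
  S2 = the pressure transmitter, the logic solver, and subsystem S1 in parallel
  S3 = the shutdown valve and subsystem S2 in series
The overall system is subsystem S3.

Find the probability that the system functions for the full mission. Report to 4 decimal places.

Series (level switch and solenoid valve): 0.850800 × 0.723900 = 0.615894
Parallel (pressure transmitter, logic solver, and [0.615894]): 1 − (1 − 0.986500)(1 − 0.982500)(1 − 0.615894) = 0.999909
Series (shutdown valve and [0.999909]): 0.854800 × 0.999909 = 0.8547

0.8547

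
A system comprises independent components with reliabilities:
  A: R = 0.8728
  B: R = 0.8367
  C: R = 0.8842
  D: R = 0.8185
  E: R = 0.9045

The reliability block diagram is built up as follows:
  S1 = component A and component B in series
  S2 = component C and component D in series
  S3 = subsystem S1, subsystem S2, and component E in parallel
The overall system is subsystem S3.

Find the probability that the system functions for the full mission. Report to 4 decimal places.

0.9929

Series (A and B): 0.872800 × 0.836700 = 0.730272
Series (C and D): 0.884200 × 0.818500 = 0.723718
Parallel ([0.730272], [0.723718], and E): 1 − (1 − 0.730272)(1 − 0.723718)(1 − 0.904500) = 0.9929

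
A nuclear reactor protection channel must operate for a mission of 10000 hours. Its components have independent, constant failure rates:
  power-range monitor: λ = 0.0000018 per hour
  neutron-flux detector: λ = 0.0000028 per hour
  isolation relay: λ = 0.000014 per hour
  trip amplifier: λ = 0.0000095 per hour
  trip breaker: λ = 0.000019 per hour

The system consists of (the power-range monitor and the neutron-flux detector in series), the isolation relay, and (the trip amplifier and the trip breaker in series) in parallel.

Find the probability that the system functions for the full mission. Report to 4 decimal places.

0.9985

R(power-range monitor) = exp(−0.0000018 × 10000) = 0.982161
R(neutron-flux detector) = exp(−0.0000028 × 10000) = 0.972388
R(isolation relay) = exp(−0.000014 × 10000) = 0.869358
R(trip amplifier) = exp(−0.0000095 × 10000) = 0.909373
R(trip breaker) = exp(−0.000019 × 10000) = 0.826959
Series (power-range monitor and neutron-flux detector): 0.982161 × 0.972388 = 0.955042
Series (trip amplifier and trip breaker): 0.909373 × 0.826959 = 0.752014
Parallel ([0.955042], isolation relay, and [0.752014]): 1 − (1 − 0.955042)(1 − 0.869358)(1 − 0.752014) = 0.9985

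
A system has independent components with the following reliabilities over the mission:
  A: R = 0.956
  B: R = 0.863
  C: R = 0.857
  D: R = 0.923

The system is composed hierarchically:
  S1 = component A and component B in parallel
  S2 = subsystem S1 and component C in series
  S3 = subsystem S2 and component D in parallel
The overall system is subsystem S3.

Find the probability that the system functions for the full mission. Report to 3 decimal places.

0.989

Parallel (A and B): 1 − (1 − 0.95600)(1 − 0.86300) = 0.99397
Series ([0.99397] and C): 0.99397 × 0.85700 = 0.85183
Parallel ([0.85183] and D): 1 − (1 − 0.85183)(1 − 0.92300) = 0.989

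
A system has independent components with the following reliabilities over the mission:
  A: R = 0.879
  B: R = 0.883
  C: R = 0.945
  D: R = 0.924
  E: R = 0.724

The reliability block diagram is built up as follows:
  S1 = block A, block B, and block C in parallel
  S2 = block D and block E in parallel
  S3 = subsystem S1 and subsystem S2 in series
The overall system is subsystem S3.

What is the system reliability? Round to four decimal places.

Parallel (A, B, and C): 1 − (1 − 0.879000)(1 − 0.883000)(1 − 0.945000) = 0.999221
Parallel (D and E): 1 − (1 − 0.924000)(1 − 0.724000) = 0.979024
Series ([0.999221] and [0.979024]): 0.999221 × 0.979024 = 0.9783

0.9783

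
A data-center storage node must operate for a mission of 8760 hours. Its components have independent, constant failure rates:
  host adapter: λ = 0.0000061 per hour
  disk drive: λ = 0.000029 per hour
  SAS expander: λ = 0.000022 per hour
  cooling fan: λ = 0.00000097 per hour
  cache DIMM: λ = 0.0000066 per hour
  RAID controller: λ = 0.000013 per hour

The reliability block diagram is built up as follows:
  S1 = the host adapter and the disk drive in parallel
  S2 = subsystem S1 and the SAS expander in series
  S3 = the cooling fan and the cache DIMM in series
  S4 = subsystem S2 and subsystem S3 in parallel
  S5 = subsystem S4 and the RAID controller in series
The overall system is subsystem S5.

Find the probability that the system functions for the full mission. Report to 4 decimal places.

R(host adapter) = exp(−0.0000061 × 8760) = 0.947967
R(disk drive) = exp(−0.000029 × 8760) = 0.775661
R(SAS expander) = exp(−0.000022 × 8760) = 0.824713
R(cooling fan) = exp(−0.00000097 × 8760) = 0.991539
R(cache DIMM) = exp(−0.0000066 × 8760) = 0.943824
R(RAID controller) = exp(−0.000013 × 8760) = 0.892365
Parallel (host adapter and disk drive): 1 − (1 − 0.947967)(1 − 0.775661) = 0.988327
Series ([0.988327] and SAS expander): 0.988327 × 0.824713 = 0.815086
Series (cooling fan and cache DIMM): 0.991539 × 0.943824 = 0.935838
Parallel ([0.815086] and [0.935838]): 1 − (1 − 0.815086)(1 − 0.935838) = 0.988136
Series ([0.988136] and RAID controller): 0.988136 × 0.892365 = 0.8818

0.8818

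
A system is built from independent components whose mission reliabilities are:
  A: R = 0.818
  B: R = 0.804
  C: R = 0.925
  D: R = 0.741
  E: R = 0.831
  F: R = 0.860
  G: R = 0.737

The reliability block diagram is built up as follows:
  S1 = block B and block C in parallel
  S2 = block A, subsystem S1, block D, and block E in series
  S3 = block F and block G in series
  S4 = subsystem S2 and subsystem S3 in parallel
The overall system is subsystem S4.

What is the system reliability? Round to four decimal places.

0.8156

Parallel (B and C): 1 − (1 − 0.804000)(1 − 0.925000) = 0.985300
Series (A, [0.985300], D, and E): 0.818000 × 0.985300 × 0.741000 × 0.831000 = 0.496296
Series (F and G): 0.860000 × 0.737000 = 0.633820
Parallel ([0.496296] and [0.633820]): 1 − (1 − 0.496296)(1 − 0.633820) = 0.8156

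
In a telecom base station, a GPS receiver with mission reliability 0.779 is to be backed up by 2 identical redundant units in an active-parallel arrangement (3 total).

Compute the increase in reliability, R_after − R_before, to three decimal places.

0.210

R_before = 0.779
R_after = 1 − (1 − 0.779)^3 = 0.989
ΔR = 0.989 − 0.779 = 0.210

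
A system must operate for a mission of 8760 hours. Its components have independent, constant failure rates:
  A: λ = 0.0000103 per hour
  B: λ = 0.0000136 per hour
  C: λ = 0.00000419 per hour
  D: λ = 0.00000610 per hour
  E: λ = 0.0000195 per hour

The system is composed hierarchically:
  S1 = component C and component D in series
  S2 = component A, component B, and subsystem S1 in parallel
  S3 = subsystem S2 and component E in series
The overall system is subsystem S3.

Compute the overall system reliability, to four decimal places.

0.8423

R(A) = exp(−0.0000103 × 8760) = 0.913723
R(B) = exp(−0.0000136 × 8760) = 0.887687
R(C) = exp(−0.00000419 × 8760) = 0.963961
R(D) = exp(−0.00000610 × 8760) = 0.947967
R(E) = exp(−0.0000195 × 8760) = 0.842973
Series (C and D): 0.963961 × 0.947967 = 0.913803
Parallel (A, B, and [0.913803]): 1 − (1 − 0.913723)(1 − 0.887687)(1 − 0.913803) = 0.999165
Series ([0.999165] and E): 0.999165 × 0.842973 = 0.8423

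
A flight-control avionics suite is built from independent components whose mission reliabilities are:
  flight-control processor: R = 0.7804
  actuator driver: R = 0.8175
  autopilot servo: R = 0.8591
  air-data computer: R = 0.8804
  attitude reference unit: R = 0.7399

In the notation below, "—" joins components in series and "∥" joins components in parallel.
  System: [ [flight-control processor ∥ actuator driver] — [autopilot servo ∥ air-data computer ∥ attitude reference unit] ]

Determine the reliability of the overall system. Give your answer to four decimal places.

0.9557

Parallel (flight-control processor and actuator driver): 1 − (1 − 0.780400)(1 − 0.817500) = 0.959923
Parallel (autopilot servo, air-data computer, and attitude reference unit): 1 − (1 − 0.859100)(1 − 0.880400)(1 − 0.739900) = 0.995617
Series ([0.959923] and [0.995617]): 0.959923 × 0.995617 = 0.9557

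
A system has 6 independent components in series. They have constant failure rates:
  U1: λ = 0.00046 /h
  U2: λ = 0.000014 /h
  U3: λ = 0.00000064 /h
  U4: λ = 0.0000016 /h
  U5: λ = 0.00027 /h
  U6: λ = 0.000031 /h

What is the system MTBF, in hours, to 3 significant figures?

1290

Series of exponential components: λ_sys = Σ λ_i
λ_sys = 0.00046 + 0.000014 + 0.00000064 + 0.0000016 + 0.00027 + 0.000031 = 7.7724e-04 /h
MTBF = 1 / λ_sys = 1290 h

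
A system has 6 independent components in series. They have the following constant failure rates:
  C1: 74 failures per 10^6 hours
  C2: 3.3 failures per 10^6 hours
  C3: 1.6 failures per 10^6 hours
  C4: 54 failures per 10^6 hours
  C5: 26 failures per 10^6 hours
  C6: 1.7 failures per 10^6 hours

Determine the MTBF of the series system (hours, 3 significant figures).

6230

Series of exponential components: λ_sys = Σ λ_i
λ_sys = 0.000074 + 0.0000033 + 0.0000016 + 0.000054 + 0.000026 + 0.0000017 = 1.6060e-04 /h
MTBF = 1 / λ_sys = 6230 h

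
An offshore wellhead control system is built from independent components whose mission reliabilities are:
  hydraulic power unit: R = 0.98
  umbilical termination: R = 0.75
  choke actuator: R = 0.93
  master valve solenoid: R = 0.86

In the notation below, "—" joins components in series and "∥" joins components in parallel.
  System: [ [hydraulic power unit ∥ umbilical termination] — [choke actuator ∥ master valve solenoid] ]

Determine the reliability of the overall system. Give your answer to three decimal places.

Parallel (hydraulic power unit and umbilical termination): 1 − (1 − 0.98000)(1 − 0.75000) = 0.99500
Parallel (choke actuator and master valve solenoid): 1 − (1 − 0.93000)(1 − 0.86000) = 0.99020
Series ([0.99500] and [0.99020]): 0.99500 × 0.99020 = 0.985

0.985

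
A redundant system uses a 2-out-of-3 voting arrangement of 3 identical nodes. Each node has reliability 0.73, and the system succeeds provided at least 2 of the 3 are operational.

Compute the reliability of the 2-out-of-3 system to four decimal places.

R = Σ_{i=2}^{3} C(3,i) p^i (1−p)^{3−i} with p = 0.73
C(3,2)·0.73^2·0.27^1 = 0.431649
C(3,3)·0.73^3·0.27^0 = 0.389017
Sum = 0.8207

0.8207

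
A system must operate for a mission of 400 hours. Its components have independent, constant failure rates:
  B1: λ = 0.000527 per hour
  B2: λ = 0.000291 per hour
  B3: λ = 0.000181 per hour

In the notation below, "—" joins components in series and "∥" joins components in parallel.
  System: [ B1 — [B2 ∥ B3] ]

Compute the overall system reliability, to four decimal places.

R(B1) = exp(−0.000527 × 400) = 0.809936
R(B2) = exp(−0.000291 × 400) = 0.890119
R(B3) = exp(−0.000181 × 400) = 0.930159
Parallel (B2 and B3): 1 − (1 − 0.890119)(1 − 0.930159) = 0.992326
Series (B1 and [0.992326]): 0.809936 × 0.992326 = 0.8037

0.8037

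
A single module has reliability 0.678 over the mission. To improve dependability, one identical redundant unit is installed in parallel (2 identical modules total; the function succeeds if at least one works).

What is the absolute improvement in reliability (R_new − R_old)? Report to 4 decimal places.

R_before = 0.678
R_after = 1 − (1 − 0.678)^2 = 0.8963
ΔR = 0.8963 − 0.678 = 0.2183

0.2183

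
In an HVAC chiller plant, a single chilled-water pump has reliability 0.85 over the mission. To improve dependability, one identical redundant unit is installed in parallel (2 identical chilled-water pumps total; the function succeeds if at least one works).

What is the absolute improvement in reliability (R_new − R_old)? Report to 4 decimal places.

R_before = 0.85
R_after = 1 − (1 − 0.85)^2 = 0.9775
ΔR = 0.9775 − 0.85 = 0.1275

0.1275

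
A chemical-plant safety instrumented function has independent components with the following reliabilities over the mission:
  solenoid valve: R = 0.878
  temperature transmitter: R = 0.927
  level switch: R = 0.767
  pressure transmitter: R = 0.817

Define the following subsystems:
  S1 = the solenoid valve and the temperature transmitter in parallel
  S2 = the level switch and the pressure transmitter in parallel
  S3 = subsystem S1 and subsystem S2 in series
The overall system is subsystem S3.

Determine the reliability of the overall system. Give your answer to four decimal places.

0.9488

Parallel (solenoid valve and temperature transmitter): 1 − (1 − 0.878000)(1 − 0.927000) = 0.991094
Parallel (level switch and pressure transmitter): 1 − (1 − 0.767000)(1 − 0.817000) = 0.957361
Series ([0.991094] and [0.957361]): 0.991094 × 0.957361 = 0.9488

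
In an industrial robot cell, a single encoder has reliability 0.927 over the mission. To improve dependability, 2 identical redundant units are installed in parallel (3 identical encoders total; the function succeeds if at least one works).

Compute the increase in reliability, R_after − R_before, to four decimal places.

R_before = 0.927
R_after = 1 − (1 − 0.927)^3 = 0.9996
ΔR = 0.9996 − 0.927 = 0.0726

0.0726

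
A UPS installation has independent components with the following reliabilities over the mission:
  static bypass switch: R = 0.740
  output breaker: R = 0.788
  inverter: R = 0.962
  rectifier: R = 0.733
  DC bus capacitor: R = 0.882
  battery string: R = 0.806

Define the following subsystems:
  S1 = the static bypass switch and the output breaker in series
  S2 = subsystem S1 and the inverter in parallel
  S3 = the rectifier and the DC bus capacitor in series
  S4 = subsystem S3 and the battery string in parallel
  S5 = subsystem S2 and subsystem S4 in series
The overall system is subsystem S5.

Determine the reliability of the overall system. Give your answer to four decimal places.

Series (static bypass switch and output breaker): 0.740000 × 0.788000 = 0.583120
Parallel ([0.583120] and inverter): 1 − (1 − 0.583120)(1 − 0.962000) = 0.984159
Series (rectifier and DC bus capacitor): 0.733000 × 0.882000 = 0.646506
Parallel ([0.646506] and battery string): 1 − (1 − 0.646506)(1 − 0.806000) = 0.931422
Series ([0.984159] and [0.931422]): 0.984159 × 0.931422 = 0.9167

0.9167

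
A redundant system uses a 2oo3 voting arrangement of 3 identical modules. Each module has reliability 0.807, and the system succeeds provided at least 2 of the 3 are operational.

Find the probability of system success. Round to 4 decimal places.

R = Σ_{i=2}^{3} C(3,i) p^i (1−p)^{3−i} with p = 0.807
C(3,2)·0.807^2·0.193^1 = 0.377073
C(3,3)·0.807^3·0.193^0 = 0.525558
Sum = 0.9026

0.9026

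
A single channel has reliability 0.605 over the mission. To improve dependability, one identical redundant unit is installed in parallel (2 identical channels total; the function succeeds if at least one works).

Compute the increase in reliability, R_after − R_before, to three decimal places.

R_before = 0.605
R_after = 1 − (1 − 0.605)^2 = 0.844
ΔR = 0.844 − 0.605 = 0.239

0.239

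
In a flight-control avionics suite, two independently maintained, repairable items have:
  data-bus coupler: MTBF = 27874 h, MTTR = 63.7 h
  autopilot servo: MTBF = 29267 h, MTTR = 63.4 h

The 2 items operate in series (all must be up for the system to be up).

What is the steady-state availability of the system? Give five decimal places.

A(data-bus coupler) = MTBF/(MTBF+MTTR) = 27874/(27874+63.7) = 0.997720
A(autopilot servo) = MTBF/(MTBF+MTTR) = 29267/(29267+63.4) = 0.997838
Series availability: 0.997720 × 0.997838 = 0.99556

0.99556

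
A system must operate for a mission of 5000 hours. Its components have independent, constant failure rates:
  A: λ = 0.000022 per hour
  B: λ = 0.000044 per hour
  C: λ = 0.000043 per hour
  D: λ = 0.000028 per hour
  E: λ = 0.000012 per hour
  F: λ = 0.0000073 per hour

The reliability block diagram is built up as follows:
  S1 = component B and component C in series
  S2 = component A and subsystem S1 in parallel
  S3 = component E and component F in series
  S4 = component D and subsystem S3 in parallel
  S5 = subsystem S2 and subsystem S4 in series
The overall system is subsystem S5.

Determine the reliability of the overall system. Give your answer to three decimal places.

R(A) = exp(−0.000022 × 5000) = 0.89583
R(B) = exp(−0.000044 × 5000) = 0.80252
R(C) = exp(−0.000043 × 5000) = 0.80654
R(D) = exp(−0.000028 × 5000) = 0.86936
R(E) = exp(−0.000012 × 5000) = 0.94176
R(F) = exp(−0.0000073 × 5000) = 0.96416
Series (B and C): 0.80252 × 0.80654 = 0.64726
Parallel (A and [0.64726]): 1 − (1 − 0.89583)(1 − 0.64726) = 0.96326
Series (E and F): 0.94176 × 0.96416 = 0.90801
Parallel (D and [0.90801]): 1 − (1 − 0.86936)(1 − 0.90801) = 0.98798
Series ([0.96326] and [0.98798]): 0.96326 × 0.98798 = 0.952

0.952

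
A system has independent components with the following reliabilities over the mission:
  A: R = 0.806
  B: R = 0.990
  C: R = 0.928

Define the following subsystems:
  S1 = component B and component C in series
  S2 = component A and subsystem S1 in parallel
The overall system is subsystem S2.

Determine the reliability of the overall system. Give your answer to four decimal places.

Series (B and C): 0.990000 × 0.928000 = 0.918720
Parallel (A and [0.918720]): 1 − (1 − 0.806000)(1 − 0.918720) = 0.9842

0.9842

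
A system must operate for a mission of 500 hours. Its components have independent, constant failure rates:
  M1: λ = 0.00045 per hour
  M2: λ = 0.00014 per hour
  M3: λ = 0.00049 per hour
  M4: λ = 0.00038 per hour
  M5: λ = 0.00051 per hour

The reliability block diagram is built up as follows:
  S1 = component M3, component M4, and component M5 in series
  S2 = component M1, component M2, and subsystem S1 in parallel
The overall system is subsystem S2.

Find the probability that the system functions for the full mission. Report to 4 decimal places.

0.9932

R(M1) = exp(−0.00045 × 500) = 0.798516
R(M2) = exp(−0.00014 × 500) = 0.932394
R(M3) = exp(−0.00049 × 500) = 0.782705
R(M4) = exp(−0.00038 × 500) = 0.826959
R(M5) = exp(−0.00051 × 500) = 0.774916
Series (M3, M4, and M5): 0.782705 × 0.826959 × 0.774916 = 0.501576
Parallel (M1, M2, and [0.501576]): 1 − (1 − 0.798516)(1 − 0.932394)(1 − 0.501576) = 0.9932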